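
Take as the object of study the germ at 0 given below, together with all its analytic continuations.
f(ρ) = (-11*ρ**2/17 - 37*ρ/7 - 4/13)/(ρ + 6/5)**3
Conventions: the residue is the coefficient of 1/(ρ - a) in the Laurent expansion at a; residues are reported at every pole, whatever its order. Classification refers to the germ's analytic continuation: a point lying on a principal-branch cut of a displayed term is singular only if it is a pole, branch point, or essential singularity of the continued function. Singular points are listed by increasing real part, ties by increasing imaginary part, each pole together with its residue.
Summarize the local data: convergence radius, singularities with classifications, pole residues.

Radius of convergence at 0: 6/5.
At -6/5: a pole of order 3; residue -11/17.

Denominator factor (ρ + 6/5)^3: pole of order 3 at -6/5, modulus 6/5.
The radius of convergence is the smallest modulus among the singular points: 6/5.
At the order-3 pole -6/5 set g(ρ) = (ρ - (-6/5))^3*f(ρ) = -11*ρ**2/17 - 37*ρ/7 - 4/13.
Order-3 pole: residue = g''(a)/2; g''(-6/5) = -22/17, so the residue is -11/17.


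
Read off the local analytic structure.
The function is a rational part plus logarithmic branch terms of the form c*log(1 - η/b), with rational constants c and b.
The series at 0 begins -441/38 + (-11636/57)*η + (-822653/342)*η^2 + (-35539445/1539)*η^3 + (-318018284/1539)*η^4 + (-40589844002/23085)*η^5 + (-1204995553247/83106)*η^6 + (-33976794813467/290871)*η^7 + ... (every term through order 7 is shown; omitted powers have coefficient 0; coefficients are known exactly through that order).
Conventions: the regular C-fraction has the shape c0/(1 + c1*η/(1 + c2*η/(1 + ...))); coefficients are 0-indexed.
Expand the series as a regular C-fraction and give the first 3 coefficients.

The regular C-fraction coefficients are [-441/38, -23272/1323, 178796011/30788856].

Taylor coefficients (read off): a_0 = -441/38, a_1 = -11636/57, a_2 = -822653/342.
c0 = a_0 = -441/38. Peel one level at a time: if S = 1 + c*η/S' with S'(0) = 1, then c is the η-coefficient of S and S' = c*η/(S - 1).
S_1 = c0/f = 1 + (-23272/1323)*η + (178796011/1750329)*η^2 + ...; c1 = -23272/1323.
S_2 = c1*η/(S_1 - 1) = 1 + (178796011/30788856)*η + ...; c2 = 178796011/30788856.


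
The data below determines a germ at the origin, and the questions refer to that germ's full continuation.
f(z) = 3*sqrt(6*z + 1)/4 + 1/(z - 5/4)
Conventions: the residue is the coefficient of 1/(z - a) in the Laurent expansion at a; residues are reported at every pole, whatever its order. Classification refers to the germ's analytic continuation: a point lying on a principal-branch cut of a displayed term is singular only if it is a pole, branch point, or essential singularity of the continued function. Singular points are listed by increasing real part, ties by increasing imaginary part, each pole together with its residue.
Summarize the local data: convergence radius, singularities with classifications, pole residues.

Radius of convergence at 0: 1/6.
At -1/6: an algebraic (square-root) branch point.
At 5/4: a pole of order 1; residue 1.

Denominator factor (z - 5/4): pole of order 1 at 5/4, modulus 5/4.
Branch term (3/4)*sqrt(1 - z/(-1/6)): its argument vanishes at z = -1/6, a square-root branch point, modulus 1/6.
The radius of convergence is the smallest modulus among the singular points: 1/6.
The branch term is analytic at 5/4 and contributes nothing to the residue; only the rational part matters.
At the order-1 pole 5/4 set g(z) = (z - (5/4))*(rational part) = 1.
Simple pole: residue = g(a) at a = 5/4, which is 1.
List the singular points by increasing real part (a conjugate pair: the negative imaginary part first).


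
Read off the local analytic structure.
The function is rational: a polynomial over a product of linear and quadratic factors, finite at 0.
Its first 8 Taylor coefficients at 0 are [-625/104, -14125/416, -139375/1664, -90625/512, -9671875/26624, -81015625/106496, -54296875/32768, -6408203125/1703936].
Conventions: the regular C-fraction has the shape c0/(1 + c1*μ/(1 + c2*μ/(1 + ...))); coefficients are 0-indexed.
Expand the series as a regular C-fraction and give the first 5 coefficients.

The regular C-fraction coefficients are [-625/104, -113/20, 3597/1130, -3375/12317, 6215/23544].

Taylor coefficients (read off): a_0 = -625/104, a_1 = -14125/416, a_2 = -139375/1664, a_3 = -90625/512, a_4 = -9671875/26624.
c0 = a_0 = -625/104. Peel one level at a time: if S = 1 + c*μ/S' with S'(0) = 1, then c is the μ-coefficient of S and S' = c*μ/(S - 1).
S_1 = c0/f = 1 + (-113/20)*μ + (3597/200)*μ^2 + ...; c1 = -113/20.
S_2 = c1*μ/(S_1 - 1) = 1 + (3597/1130)*μ + (22275/25538)*μ^2 + ...; c2 = 3597/1130.
S_3 = c2*μ/(S_2 - 1) = 1 + (-3375/12317)*μ + (6875/95048)*μ^2 + ...; c3 = -3375/12317.
S_4 = c3*μ/(S_3 - 1) = 1 + (6215/23544)*μ + ...; c4 = 6215/23544.


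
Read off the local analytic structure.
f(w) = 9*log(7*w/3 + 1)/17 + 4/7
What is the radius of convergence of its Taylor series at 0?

The radius of convergence is 3/7.

Branch term (9/17)*log(1 - w/(-3/7)): its argument vanishes at w = -3/7, a logarithmic branch point, modulus 3/7.
The radius of convergence is the smallest modulus among the singular points: 3/7.


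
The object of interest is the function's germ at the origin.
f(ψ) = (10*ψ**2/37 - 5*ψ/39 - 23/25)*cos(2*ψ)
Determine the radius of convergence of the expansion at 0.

The factor cos(2*ψ) is entire and contributes no finite singular point.
The polynomial part has no poles.
No finite singular points: the Taylor series at 0 converges everywhere.

The radius of convergence is infinite.


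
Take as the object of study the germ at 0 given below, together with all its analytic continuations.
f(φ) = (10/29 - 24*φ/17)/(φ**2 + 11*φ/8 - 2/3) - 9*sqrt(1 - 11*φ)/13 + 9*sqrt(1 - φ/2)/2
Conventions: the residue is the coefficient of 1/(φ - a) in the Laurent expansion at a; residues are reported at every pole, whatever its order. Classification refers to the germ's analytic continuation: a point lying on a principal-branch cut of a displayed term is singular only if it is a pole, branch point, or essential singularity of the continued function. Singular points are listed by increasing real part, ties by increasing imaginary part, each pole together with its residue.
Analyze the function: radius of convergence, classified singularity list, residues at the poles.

Denominator factor (φ**2 + 11*φ/8 - 2/3): discriminant 875/192, real irrational roots -11/16 + (5/48)*sqrt(105) and -11/16 - (5/48)*sqrt(105); poles of order 1, moduli -11/16 + (5/48)*sqrt(105) and 11/16 + (5/48)*sqrt(105).
Branch term (9/2)*sqrt(1 - φ/(2)): its argument vanishes at φ = 2, a square-root branch point, modulus 2.
Branch term (-9/13)*sqrt(1 - φ/(1/11)): its argument vanishes at φ = 1/11, a square-root branch point, modulus 1/11.
The radius of convergence is the smallest modulus among the singular points: 1/11.
The branch terms are analytic at -11/16 - (5/48)*sqrt(105) and contribute nothing to the residue; only the rational part matters.
The factor φ**2 + 11*φ/8 - 2/3 splits as (φ - a)(φ - a') with a = -11/16 - (5/48)*sqrt(105), a' = -11/16 + (5/48)*sqrt(105). At the order-1 pole a set g(φ) = (φ - a)*(rational part) = [10/29 - 24*φ/17] / (φ - a').
Simple pole: residue = g(a) at a = -11/16 - (5/48)*sqrt(105), which is -12/17 - (5188/86275)*sqrt(105).
The branch terms are analytic at -11/16 + (5/48)*sqrt(105) and contribute nothing to the residue; only the rational part matters.
The factor φ**2 + 11*φ/8 - 2/3 splits as (φ - a)(φ - a') with a = -11/16 + (5/48)*sqrt(105), a' = -11/16 - (5/48)*sqrt(105). At the order-1 pole a set g(φ) = (φ - a)*(rational part) = [10/29 - 24*φ/17] / (φ - a').
Simple pole: residue = g(a) at a = -11/16 + (5/48)*sqrt(105), which is -12/17 + (5188/86275)*sqrt(105).
List the singular points by increasing real part (a conjugate pair: the negative imaginary part first).

Radius of convergence at 0: 1/11.
At -11/16 - (5/48)*sqrt(105): a pole of order 1; residue -12/17 - (5188/86275)*sqrt(105).
At 1/11: an algebraic (square-root) branch point.
At -11/16 + (5/48)*sqrt(105): a pole of order 1; residue -12/17 + (5188/86275)*sqrt(105).
At 2: an algebraic (square-root) branch point.


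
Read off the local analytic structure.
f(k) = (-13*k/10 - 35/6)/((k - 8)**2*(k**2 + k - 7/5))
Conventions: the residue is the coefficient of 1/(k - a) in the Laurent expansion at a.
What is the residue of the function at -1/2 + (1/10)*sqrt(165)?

The residue is -6907/373827 - (62927/24672582)*sqrt(165).

The factor k**2 + k - 7/5 splits as (k - a)(k - a') with a = -1/2 + (1/10)*sqrt(165), a' = -1/2 - (1/10)*sqrt(165). At the order-1 pole a set g(k) = (k - a)*f(k) = [(-13*k/10 - 35/6)/(k - 8)**2] / (k - a').
Simple pole: residue = g(a) at a = -1/2 + (1/10)*sqrt(165), which is -6907/373827 - (62927/24672582)*sqrt(165).


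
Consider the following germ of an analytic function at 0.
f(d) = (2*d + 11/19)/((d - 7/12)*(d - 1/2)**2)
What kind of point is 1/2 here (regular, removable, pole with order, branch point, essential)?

The point is a pole of order 2.

The denominator factor d - 1/2 vanishes at 1/2 and appears to the power 2; the numerator there equals 30/19, nonzero, and no other factor vanishes.
Hence a pole whose order is the multiplicity, 2.


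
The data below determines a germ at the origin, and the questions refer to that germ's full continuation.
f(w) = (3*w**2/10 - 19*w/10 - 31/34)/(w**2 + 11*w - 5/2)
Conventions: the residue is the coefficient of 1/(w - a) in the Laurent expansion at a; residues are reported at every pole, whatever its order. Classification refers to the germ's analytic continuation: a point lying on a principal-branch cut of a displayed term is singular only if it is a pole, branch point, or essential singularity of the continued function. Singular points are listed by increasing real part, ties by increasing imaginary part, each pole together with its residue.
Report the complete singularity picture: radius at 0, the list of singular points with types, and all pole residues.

Denominator factor (w**2 + 11*w - 5/2): discriminant 131, real irrational roots -11/2 + (1/2)*sqrt(131) and -11/2 - (1/2)*sqrt(131); poles of order 1, moduli -11/2 + (1/2)*sqrt(131) and 11/2 + (1/2)*sqrt(131).
The radius of convergence is the smallest modulus among the singular points: -11/2 + (1/2)*sqrt(131).
The factor w**2 + 11*w - 5/2 splits as (w - a)(w - a') with a = -11/2 - (1/2)*sqrt(131), a' = -11/2 + (1/2)*sqrt(131). At the order-1 pole a set g(w) = (w - a)*f(w) = [3*w**2/10 - 19*w/10 - 31/34] / (w - a').
Simple pole: residue = g(a) at a = -11/2 - (1/2)*sqrt(131), which is -13/5 - (9669/44540)*sqrt(131).
The factor w**2 + 11*w - 5/2 splits as (w - a)(w - a') with a = -11/2 + (1/2)*sqrt(131), a' = -11/2 - (1/2)*sqrt(131). At the order-1 pole a set g(w) = (w - a)*f(w) = [3*w**2/10 - 19*w/10 - 31/34] / (w - a').
Simple pole: residue = g(a) at a = -11/2 + (1/2)*sqrt(131), which is -13/5 + (9669/44540)*sqrt(131).
List the singular points by increasing real part (a conjugate pair: the negative imaginary part first).

Radius of convergence at 0: -11/2 + (1/2)*sqrt(131).
At -11/2 - (1/2)*sqrt(131): a pole of order 1; residue -13/5 - (9669/44540)*sqrt(131).
At -11/2 + (1/2)*sqrt(131): a pole of order 1; residue -13/5 + (9669/44540)*sqrt(131).


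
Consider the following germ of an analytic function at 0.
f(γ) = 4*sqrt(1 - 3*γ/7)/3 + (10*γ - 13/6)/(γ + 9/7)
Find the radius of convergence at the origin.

The radius of convergence is 9/7.

Denominator factor (γ + 9/7): pole of order 1 at -9/7, modulus 9/7.
Branch term (4/3)*sqrt(1 - γ/(7/3)): its argument vanishes at γ = 7/3, a square-root branch point, modulus 7/3.
The radius of convergence is the smallest modulus among the singular points: 9/7.


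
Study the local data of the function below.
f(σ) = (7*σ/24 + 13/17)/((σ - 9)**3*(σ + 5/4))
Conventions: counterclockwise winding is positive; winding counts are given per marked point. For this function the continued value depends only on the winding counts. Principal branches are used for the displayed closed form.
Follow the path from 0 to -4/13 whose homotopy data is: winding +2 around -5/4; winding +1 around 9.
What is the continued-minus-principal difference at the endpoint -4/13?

Continued minus principal equals 0.

The function is rational, hence single-valued: continuing it around any pole returns the same value, so the difference is 0.


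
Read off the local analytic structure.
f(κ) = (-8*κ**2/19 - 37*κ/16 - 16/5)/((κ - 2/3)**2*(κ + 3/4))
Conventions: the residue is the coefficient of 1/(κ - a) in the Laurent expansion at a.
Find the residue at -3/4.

The residue is -93159/109820.

At the order-1 pole -3/4 set g(κ) = (κ - (-3/4))*f(κ) = (-8*κ**2/19 - 37*κ/16 - 16/5)/(κ - 2/3)**2.
Simple pole: residue = g(a) at a = -3/4, which is -93159/109820.


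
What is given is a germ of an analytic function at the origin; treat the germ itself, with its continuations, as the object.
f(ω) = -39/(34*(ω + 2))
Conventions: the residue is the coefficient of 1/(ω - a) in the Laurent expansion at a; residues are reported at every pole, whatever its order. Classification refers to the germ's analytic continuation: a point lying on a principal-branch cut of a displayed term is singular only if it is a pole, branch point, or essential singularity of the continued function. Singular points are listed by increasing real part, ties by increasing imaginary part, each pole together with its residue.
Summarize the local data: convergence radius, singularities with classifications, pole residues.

Denominator factor (ω + 2): pole of order 1 at -2, modulus 2.
The radius of convergence is the smallest modulus among the singular points: 2.
At the order-1 pole -2 set g(ω) = (ω - (-2))*f(ω) = -39/34.
Simple pole: residue = g(a) at a = -2, which is -39/34.

Radius of convergence at 0: 2.
At -2: a pole of order 1; residue -39/34.


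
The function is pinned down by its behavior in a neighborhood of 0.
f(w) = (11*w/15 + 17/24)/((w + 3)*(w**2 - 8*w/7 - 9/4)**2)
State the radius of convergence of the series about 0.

The radius of convergence is -4/7 + (1/14)*sqrt(505).

Denominator factor (w + 3): pole of order 1 at -3, modulus 3.
Denominator factor (w**2 - 8*w/7 - 9/4)^2: discriminant 505/49, real irrational roots 4/7 + (1/14)*sqrt(505) and 4/7 - (1/14)*sqrt(505); poles of order 2, moduli 4/7 + (1/14)*sqrt(505) and -4/7 + (1/14)*sqrt(505).
The radius of convergence is the smallest modulus among the singular points: -4/7 + (1/14)*sqrt(505).


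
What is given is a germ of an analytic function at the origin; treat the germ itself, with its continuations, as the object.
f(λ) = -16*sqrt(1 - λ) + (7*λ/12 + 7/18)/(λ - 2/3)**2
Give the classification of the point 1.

The term (-16)*sqrt(1 - λ/(1)) has argument 1 - 1/(1) = 0 at 1: a square-root (algebraic, two-sheeted) branch point; the remaining terms are analytic or single-valued there.

The point is an algebraic (square-root) branch point.


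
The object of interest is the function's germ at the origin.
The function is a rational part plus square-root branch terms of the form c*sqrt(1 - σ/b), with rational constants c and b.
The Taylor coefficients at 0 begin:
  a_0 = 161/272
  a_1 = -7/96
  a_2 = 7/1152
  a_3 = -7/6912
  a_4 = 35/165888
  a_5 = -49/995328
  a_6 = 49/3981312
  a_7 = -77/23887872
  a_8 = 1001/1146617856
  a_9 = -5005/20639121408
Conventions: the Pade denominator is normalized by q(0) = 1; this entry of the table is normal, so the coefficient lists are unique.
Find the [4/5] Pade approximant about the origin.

Taylor coefficients needed (read off): a_0 = 161/272, a_1 = -7/96, a_2 = 7/1152, a_3 = -7/6912, a_4 = 35/165888, a_5 = -49/995328, a_6 = 49/3981312, a_7 = -77/23887872, a_8 = 1001/1146617856, a_9 = -5005/20639121408.
Write the denominator as Q(σ) = 1 + q1*σ + q2*σ^2 + q3*σ^3 + q4*σ^4 + q5*σ^5. Requiring Q*f - P = O(σ^10) with deg P <= 4 kills the coefficients of σ^5..σ^9 in Q*f:
  σ^5: a_5 + q1*a_4 + q2*a_3 + q3*a_2 + q4*a_1 + q5*a_0 = 0, i.e. -49/995328 + (35/165888)*q1 + (-7/6912)*q2 + (7/1152)*q3 + (-7/96)*q4 + (161/272)*q5 = 0.
  σ^6: a_6 + q1*a_5 + q2*a_4 + q3*a_3 + q4*a_2 + q5*a_1 = 0, i.e. 49/3981312 + (-49/995328)*q1 + (35/165888)*q2 + (-7/6912)*q3 + (7/1152)*q4 + (-7/96)*q5 = 0.
  σ^7: a_7 + q1*a_6 + q2*a_5 + q3*a_4 + q4*a_3 + q5*a_2 = 0, i.e. -77/23887872 + (49/3981312)*q1 + (-49/995328)*q2 + (35/165888)*q3 + (-7/6912)*q4 + (7/1152)*q5 = 0.
  σ^8: a_8 + q1*a_7 + q2*a_6 + q3*a_5 + q4*a_4 + q5*a_3 = 0, i.e. 1001/1146617856 + (-77/23887872)*q1 + (49/3981312)*q2 + (-49/995328)*q3 + (35/165888)*q4 + (-7/6912)*q5 = 0.
  σ^9: a_9 + q1*a_8 + q2*a_7 + q3*a_6 + q4*a_5 + q5*a_4 = 0, i.e. -5005/20639121408 + (1001/1146617856)*q1 + (-77/23887872)*q2 + (49/3981312)*q3 + (-49/995328)*q4 + (35/165888)*q5 = 0.
Solving this linear system: q1 = 145/226, q2 = 2135/16272, q3 = 875/97632, q4 = 25/260352, q5 = -17/14059008.
The numerator is Q*f truncated at degree 4: P0 = a_0 = 161/272; P1 = a_1 + q1*a_0 = 14147/46104; P2 = a_2 + q1*a_1 + q2*a_0 = 54523/1475328; P3 = a_3 + q1*a_2 + q2*a_1 + q3*a_0 = -18277/13277952; P4 = a_4 + q1*a_3 + q2*a_2 + q3*a_1 + q4*a_0 = -151795/637341696.

The Pade approximant has numerator coefficients [161/272, 14147/46104, 54523/1475328, -18277/13277952, -151795/637341696]; denominator coefficients [1, 145/226, 2135/16272, 875/97632, 25/260352, -17/14059008].


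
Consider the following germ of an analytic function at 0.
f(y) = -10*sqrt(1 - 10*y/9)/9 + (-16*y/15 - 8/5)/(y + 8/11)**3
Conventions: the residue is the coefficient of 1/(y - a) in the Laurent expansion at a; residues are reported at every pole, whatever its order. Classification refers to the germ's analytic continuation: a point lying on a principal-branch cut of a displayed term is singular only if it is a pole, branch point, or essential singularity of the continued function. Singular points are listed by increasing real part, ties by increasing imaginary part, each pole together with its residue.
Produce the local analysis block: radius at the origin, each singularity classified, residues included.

Radius of convergence at 0: 8/11.
At -8/11: a pole of order 3; residue 0.
At 9/10: an algebraic (square-root) branch point.

Denominator factor (y + 8/11)^3: pole of order 3 at -8/11, modulus 8/11.
Branch term (-10/9)*sqrt(1 - y/(9/10)): its argument vanishes at y = 9/10, a square-root branch point, modulus 9/10.
The radius of convergence is the smallest modulus among the singular points: 8/11.
The branch term is analytic at -8/11 and contributes nothing to the residue; only the rational part matters.
At the order-3 pole -8/11 set g(y) = (y - (-8/11))^3*(rational part) = -16*y/15 - 8/5.
Order-3 pole: residue = g''(a)/2; g''(-8/11) = 0, so the residue is 0.
List the singular points by increasing real part (a conjugate pair: the negative imaginary part first).


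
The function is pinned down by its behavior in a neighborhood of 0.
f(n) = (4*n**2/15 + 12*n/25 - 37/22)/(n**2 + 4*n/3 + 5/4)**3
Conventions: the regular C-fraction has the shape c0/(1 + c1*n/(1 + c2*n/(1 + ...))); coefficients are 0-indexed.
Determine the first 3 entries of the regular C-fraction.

Taylor coefficients (expand at 0): a_0 = -1184/1375, a_1 = 103168/34375, a_2 = -766848/171875.
c0 = a_0 = -1184/1375. Peel one level at a time: if S = 1 + c*n/S' with S'(0) = 1, then c is the n-coefficient of S and S' = c*n/(S - 1).
S_1 = c0/f = 1 + (3224/925)*n + (5960836/855625)*n^2 + ...; c1 = 3224/925.
S_2 = c1*n/(S_1 - 1) = 1 + (-1490209/745550)*n + ...; c2 = -1490209/745550.

The regular C-fraction coefficients are [-1184/1375, 3224/925, -1490209/745550].


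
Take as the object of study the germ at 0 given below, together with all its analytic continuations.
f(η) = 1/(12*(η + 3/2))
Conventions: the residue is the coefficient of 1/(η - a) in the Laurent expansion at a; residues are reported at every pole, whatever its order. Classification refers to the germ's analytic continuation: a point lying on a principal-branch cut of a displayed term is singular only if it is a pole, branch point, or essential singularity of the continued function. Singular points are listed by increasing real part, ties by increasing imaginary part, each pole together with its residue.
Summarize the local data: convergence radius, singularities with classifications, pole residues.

Denominator factor (η + 3/2): pole of order 1 at -3/2, modulus 3/2.
The radius of convergence is the smallest modulus among the singular points: 3/2.
At the order-1 pole -3/2 set g(η) = (η - (-3/2))*f(η) = 1/12.
Simple pole: residue = g(a) at a = -3/2, which is 1/12.

Radius of convergence at 0: 3/2.
At -3/2: a pole of order 1; residue 1/12.


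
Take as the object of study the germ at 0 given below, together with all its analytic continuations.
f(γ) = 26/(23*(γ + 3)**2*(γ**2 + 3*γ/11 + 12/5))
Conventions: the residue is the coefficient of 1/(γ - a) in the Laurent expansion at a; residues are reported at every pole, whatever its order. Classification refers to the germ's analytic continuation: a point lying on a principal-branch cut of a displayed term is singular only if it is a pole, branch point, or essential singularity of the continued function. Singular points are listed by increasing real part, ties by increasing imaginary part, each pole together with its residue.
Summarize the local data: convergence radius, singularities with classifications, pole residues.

Radius of convergence at 0: (2/5)*sqrt(15).
At -3: a pole of order 2; residue 25025/432814.
At (-3/22) - ((1/110)*sqrt(28815))*i: a pole of order 1; residue (-25025/865628) + ((1678105/14965842492)*sqrt(28815))*i.
At (-3/22) + ((1/110)*sqrt(28815))*i: a pole of order 1; residue (-25025/865628) - ((1678105/14965842492)*sqrt(28815))*i.

Denominator factor (γ**2 + 3*γ/11 + 12/5): discriminant -5763/605, complex-conjugate roots (-3/22) + ((1/110)*sqrt(28815))*i and (-3/22) - ((1/110)*sqrt(28815))*i; poles of order 1, moduli (2/5)*sqrt(15) and (2/5)*sqrt(15).
Denominator factor (γ + 3)^2: pole of order 2 at -3, modulus 3.
The radius of convergence is the smallest modulus among the singular points: (2/5)*sqrt(15).
At the order-2 pole -3 set g(γ) = (γ - (-3))^2*f(γ) = 26/(23*(γ**2 + 3*γ/11 + 12/5)).
Order-2 pole: residue = g'(a); g'(-3) = 25025/432814, so the residue is 25025/432814.
The factor γ**2 + 3*γ/11 + 12/5 splits as (γ - a)(γ - a') with a = (-3/22) - ((1/110)*sqrt(28815))*i, a' = (-3/22) + ((1/110)*sqrt(28815))*i. At the order-1 pole a set g(γ) = (γ - a)*f(γ) = [26/(23*(γ + 3)**2)] / (γ - a').
Simple pole: residue = g(a) at a = (-3/22) - ((1/110)*sqrt(28815))*i, which is (-25025/865628) + ((1678105/14965842492)*sqrt(28815))*i.
The factor γ**2 + 3*γ/11 + 12/5 splits as (γ - a)(γ - a') with a = (-3/22) + ((1/110)*sqrt(28815))*i, a' = (-3/22) - ((1/110)*sqrt(28815))*i. At the order-1 pole a set g(γ) = (γ - a)*f(γ) = [26/(23*(γ + 3)**2)] / (γ - a').
Simple pole: residue = g(a) at a = (-3/22) + ((1/110)*sqrt(28815))*i, which is (-25025/865628) - ((1678105/14965842492)*sqrt(28815))*i.
List the singular points by increasing real part (a conjugate pair: the negative imaginary part first).


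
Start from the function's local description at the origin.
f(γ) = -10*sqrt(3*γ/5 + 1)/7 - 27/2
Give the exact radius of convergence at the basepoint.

Branch term (-10/7)*sqrt(1 - γ/(-5/3)): its argument vanishes at γ = -5/3, a square-root branch point, modulus 5/3.
The radius of convergence is the smallest modulus among the singular points: 5/3.

The radius of convergence is 5/3.


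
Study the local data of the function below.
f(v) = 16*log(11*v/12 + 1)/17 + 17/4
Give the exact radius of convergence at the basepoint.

Branch term (16/17)*log(1 - v/(-12/11)): its argument vanishes at v = -12/11, a logarithmic branch point, modulus 12/11.
The radius of convergence is the smallest modulus among the singular points: 12/11.

The radius of convergence is 12/11.


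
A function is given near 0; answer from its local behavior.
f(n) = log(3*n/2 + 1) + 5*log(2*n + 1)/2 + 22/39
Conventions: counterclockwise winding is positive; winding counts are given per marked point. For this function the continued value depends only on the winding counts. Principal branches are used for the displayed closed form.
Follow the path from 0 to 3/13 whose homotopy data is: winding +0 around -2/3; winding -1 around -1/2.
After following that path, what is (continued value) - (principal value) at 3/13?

Continued minus principal equals -(5)*pi*i.

The rational part is single-valued and drops out of the difference; each branch term changes only by its own monodromy.
(1)*log(1 - n/(-2/3)): winding 0 around -2/3, so this term returns to its principal value, contribution 0.
(5/2)*log(1 - n/(-1/2)): each positive loop around -1/2 adds 2*pi*i to the log, so winding -1 contributes (5/2)*(-1)*2*pi*i = -(5)*pi*i.
Summing the contributions at n = 3/13 gives -(5)*pi*i.


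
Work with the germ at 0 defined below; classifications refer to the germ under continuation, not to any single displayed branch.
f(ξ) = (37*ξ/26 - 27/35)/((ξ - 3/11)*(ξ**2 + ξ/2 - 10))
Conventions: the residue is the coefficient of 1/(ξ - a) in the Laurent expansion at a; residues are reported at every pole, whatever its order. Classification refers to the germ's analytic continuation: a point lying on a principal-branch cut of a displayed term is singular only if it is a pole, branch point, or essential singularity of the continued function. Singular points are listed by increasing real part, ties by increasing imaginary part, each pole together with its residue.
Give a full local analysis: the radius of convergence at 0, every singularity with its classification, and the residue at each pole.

Denominator factor (ξ - 3/11): pole of order 1 at 3/11, modulus 3/11.
Denominator factor (ξ**2 + ξ/2 - 10): discriminant 161/4, real irrational roots -1/4 + (1/4)*sqrt(161) and -1/4 - (1/4)*sqrt(161); poles of order 1, moduli -1/4 + (1/4)*sqrt(161) and 1/4 + (1/4)*sqrt(161).
The radius of convergence is the smallest modulus among the singular points: 3/11.
The factor ξ**2 + ξ/2 - 10 splits as (ξ - a)(ξ - a') with a = -1/4 - (1/4)*sqrt(161), a' = -1/4 + (1/4)*sqrt(161). At the order-1 pole a set g(ξ) = (ξ - a)*f(ξ) = [(37*ξ/26 - 27/35)/(ξ - 3/11)] / (ξ - a').
Simple pole: residue = g(a) at a = -1/4 - (1/4)*sqrt(161), which is -42207/2155790 - (262933/15090530)*sqrt(161).
At the order-1 pole 3/11 set g(ξ) = (ξ - (3/11))*f(ξ) = (37*ξ/26 - 27/35)/(ξ**2 + ξ/2 - 10).
Simple pole: residue = g(a) at a = 3/11, which is 42207/1077895.
The factor ξ**2 + ξ/2 - 10 splits as (ξ - a)(ξ - a') with a = -1/4 + (1/4)*sqrt(161), a' = -1/4 - (1/4)*sqrt(161). At the order-1 pole a set g(ξ) = (ξ - a)*f(ξ) = [(37*ξ/26 - 27/35)/(ξ - 3/11)] / (ξ - a').
Simple pole: residue = g(a) at a = -1/4 + (1/4)*sqrt(161), which is -42207/2155790 + (262933/15090530)*sqrt(161).
List the singular points by increasing real part (a conjugate pair: the negative imaginary part first).

Radius of convergence at 0: 3/11.
At -1/4 - (1/4)*sqrt(161): a pole of order 1; residue -42207/2155790 - (262933/15090530)*sqrt(161).
At 3/11: a pole of order 1; residue 42207/1077895.
At -1/4 + (1/4)*sqrt(161): a pole of order 1; residue -42207/2155790 + (262933/15090530)*sqrt(161).


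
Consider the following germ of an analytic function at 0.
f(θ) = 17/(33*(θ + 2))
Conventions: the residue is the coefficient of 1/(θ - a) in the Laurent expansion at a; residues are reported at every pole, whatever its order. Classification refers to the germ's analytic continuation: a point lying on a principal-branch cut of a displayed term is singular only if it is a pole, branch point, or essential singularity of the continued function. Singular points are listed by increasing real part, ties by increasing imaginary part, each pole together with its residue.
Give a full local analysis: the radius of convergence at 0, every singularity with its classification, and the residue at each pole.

Denominator factor (θ + 2): pole of order 1 at -2, modulus 2.
The radius of convergence is the smallest modulus among the singular points: 2.
At the order-1 pole -2 set g(θ) = (θ - (-2))*f(θ) = 17/33.
Simple pole: residue = g(a) at a = -2, which is 17/33.

Radius of convergence at 0: 2.
At -2: a pole of order 1; residue 17/33.


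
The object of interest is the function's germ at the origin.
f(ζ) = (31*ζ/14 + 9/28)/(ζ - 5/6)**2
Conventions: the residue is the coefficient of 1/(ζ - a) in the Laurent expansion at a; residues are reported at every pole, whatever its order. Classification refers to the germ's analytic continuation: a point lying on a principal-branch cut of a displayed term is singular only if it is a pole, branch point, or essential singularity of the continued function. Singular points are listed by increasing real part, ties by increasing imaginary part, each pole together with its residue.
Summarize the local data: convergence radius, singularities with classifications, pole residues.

Radius of convergence at 0: 5/6.
At 5/6: a pole of order 2; residue 31/14.

Denominator factor (ζ - 5/6)^2: pole of order 2 at 5/6, modulus 5/6.
The radius of convergence is the smallest modulus among the singular points: 5/6.
At the order-2 pole 5/6 set g(ζ) = (ζ - (5/6))^2*f(ζ) = 31*ζ/14 + 9/28.
Order-2 pole: residue = g'(a); g'(5/6) = 31/14, so the residue is 31/14.


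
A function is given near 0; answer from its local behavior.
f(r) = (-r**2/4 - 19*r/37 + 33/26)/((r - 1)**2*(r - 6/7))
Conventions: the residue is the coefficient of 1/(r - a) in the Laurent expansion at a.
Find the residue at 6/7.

At the order-1 pole 6/7 set g(r) = (r - (6/7))*f(r) = (-r**2/4 - 19*r/37 + 33/26)/(r - 1)**2.
Simple pole: residue = g(a) at a = 6/7, which is 30423/962.

The residue is 30423/962.


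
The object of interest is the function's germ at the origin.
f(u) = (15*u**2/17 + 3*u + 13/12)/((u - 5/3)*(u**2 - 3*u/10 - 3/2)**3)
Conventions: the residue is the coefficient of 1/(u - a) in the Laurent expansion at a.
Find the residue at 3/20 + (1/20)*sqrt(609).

The factor u**2 - 3*u/10 - 3/2 splits as (u - a)(u - a') with a = 3/20 + (1/20)*sqrt(609), a' = 3/20 - (1/20)*sqrt(609). At the order-3 pole a set g(u) = (u - a)^3*f(u) = [(15*u**2/17 + 3*u + 13/12)/(u - 5/3)] / (u - a')^3.
Order-3 pole: residue = g''(a)/2; g''(3/20 + (1/20)*sqrt(609)) = -423063/23324 - (3771365179/5119641324)*sqrt(609), so the residue is -423063/46648 - (3771365179/10239282648)*sqrt(609).

The residue is -423063/46648 - (3771365179/10239282648)*sqrt(609).


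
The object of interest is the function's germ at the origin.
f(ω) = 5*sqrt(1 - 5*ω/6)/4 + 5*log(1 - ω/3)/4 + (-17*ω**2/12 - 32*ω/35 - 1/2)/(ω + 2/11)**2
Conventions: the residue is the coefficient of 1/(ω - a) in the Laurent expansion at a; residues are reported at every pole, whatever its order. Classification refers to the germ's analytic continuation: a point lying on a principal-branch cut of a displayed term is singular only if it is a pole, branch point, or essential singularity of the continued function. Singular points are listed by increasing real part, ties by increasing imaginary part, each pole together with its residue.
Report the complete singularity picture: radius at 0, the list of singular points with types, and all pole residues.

Denominator factor (ω + 2/11)^2: pole of order 2 at -2/11, modulus 2/11.
Branch term (5/4)*sqrt(1 - ω/(6/5)): its argument vanishes at ω = 6/5, a square-root branch point, modulus 6/5.
Branch term (5/4)*log(1 - ω/(3)): its argument vanishes at ω = 3, a logarithmic branch point, modulus 3.
The radius of convergence is the smallest modulus among the singular points: 2/11.
The branch terms are analytic at -2/11 and contribute nothing to the residue; only the rational part matters.
At the order-2 pole -2/11 set g(ω) = (ω - (-2/11))^2*(rational part) = -17*ω**2/12 - 32*ω/35 - 1/2.
Order-2 pole: residue = g'(a); g'(-2/11) = -461/1155, so the residue is -461/1155.
List the singular points by increasing real part (a conjugate pair: the negative imaginary part first).

Radius of convergence at 0: 2/11.
At -2/11: a pole of order 2; residue -461/1155.
At 6/5: an algebraic (square-root) branch point.
At 3: a logarithmic branch point.


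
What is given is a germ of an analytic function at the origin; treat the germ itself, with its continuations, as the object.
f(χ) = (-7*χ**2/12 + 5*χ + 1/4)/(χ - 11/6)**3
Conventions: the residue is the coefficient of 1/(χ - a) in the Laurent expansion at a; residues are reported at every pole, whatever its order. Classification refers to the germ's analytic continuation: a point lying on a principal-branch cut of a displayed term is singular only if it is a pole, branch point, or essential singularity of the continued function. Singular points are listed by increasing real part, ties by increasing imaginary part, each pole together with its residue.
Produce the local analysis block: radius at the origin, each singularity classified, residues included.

Radius of convergence at 0: 11/6.
At 11/6: a pole of order 3; residue -7/12.

Denominator factor (χ - 11/6)^3: pole of order 3 at 11/6, modulus 11/6.
The radius of convergence is the smallest modulus among the singular points: 11/6.
At the order-3 pole 11/6 set g(χ) = (χ - (11/6))^3*f(χ) = -7*χ**2/12 + 5*χ + 1/4.
Order-3 pole: residue = g''(a)/2; g''(11/6) = -7/6, so the residue is -7/12.


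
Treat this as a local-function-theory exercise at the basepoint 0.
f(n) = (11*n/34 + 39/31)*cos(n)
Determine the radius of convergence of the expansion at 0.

The factor cos(n) is entire and contributes no finite singular point.
The polynomial part has no poles.
No finite singular points: the Taylor series at 0 converges everywhere.

The radius of convergence is infinite.


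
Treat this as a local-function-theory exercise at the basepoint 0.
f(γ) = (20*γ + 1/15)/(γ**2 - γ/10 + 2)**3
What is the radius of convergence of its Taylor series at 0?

Denominator factor (γ**2 - γ/10 + 2)^3: discriminant -799/100, complex-conjugate roots (1/20) + ((1/20)*sqrt(799))*i and (1/20) - ((1/20)*sqrt(799))*i; poles of order 3, moduli sqrt(2) and sqrt(2).
The radius of convergence is the smallest modulus among the singular points: sqrt(2).

The radius of convergence is sqrt(2).


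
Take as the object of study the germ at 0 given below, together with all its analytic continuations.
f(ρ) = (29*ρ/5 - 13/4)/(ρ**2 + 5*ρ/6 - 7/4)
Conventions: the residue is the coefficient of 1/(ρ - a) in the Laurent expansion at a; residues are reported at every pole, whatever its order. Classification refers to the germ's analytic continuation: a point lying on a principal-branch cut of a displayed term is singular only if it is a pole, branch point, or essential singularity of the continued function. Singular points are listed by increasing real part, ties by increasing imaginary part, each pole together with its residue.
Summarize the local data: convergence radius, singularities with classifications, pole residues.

Radius of convergence at 0: -5/12 + (1/12)*sqrt(277).
At -5/12 - (1/12)*sqrt(277): a pole of order 1; residue 29/10 + (34/277)*sqrt(277).
At -5/12 + (1/12)*sqrt(277): a pole of order 1; residue 29/10 - (34/277)*sqrt(277).

Denominator factor (ρ**2 + 5*ρ/6 - 7/4): discriminant 277/36, real irrational roots -5/12 + (1/12)*sqrt(277) and -5/12 - (1/12)*sqrt(277); poles of order 1, moduli -5/12 + (1/12)*sqrt(277) and 5/12 + (1/12)*sqrt(277).
The radius of convergence is the smallest modulus among the singular points: -5/12 + (1/12)*sqrt(277).
The factor ρ**2 + 5*ρ/6 - 7/4 splits as (ρ - a)(ρ - a') with a = -5/12 - (1/12)*sqrt(277), a' = -5/12 + (1/12)*sqrt(277). At the order-1 pole a set g(ρ) = (ρ - a)*f(ρ) = [29*ρ/5 - 13/4] / (ρ - a').
Simple pole: residue = g(a) at a = -5/12 - (1/12)*sqrt(277), which is 29/10 + (34/277)*sqrt(277).
The factor ρ**2 + 5*ρ/6 - 7/4 splits as (ρ - a)(ρ - a') with a = -5/12 + (1/12)*sqrt(277), a' = -5/12 - (1/12)*sqrt(277). At the order-1 pole a set g(ρ) = (ρ - a)*f(ρ) = [29*ρ/5 - 13/4] / (ρ - a').
Simple pole: residue = g(a) at a = -5/12 + (1/12)*sqrt(277), which is 29/10 - (34/277)*sqrt(277).
List the singular points by increasing real part (a conjugate pair: the negative imaginary part first).


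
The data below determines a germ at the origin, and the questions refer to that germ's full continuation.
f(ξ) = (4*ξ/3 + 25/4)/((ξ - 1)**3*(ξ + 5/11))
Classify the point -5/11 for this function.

The denominator factor ξ + 5/11 vanishes at -5/11 and appears to the power 1; the numerator there equals 745/132, nonzero, and no other factor vanishes.
Hence a pole whose order is the multiplicity, 1.

The point is a pole of order 1.


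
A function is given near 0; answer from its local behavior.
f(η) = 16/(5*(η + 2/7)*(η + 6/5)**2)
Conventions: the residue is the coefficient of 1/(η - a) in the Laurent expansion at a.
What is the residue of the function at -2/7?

The residue is 245/64.

At the order-1 pole -2/7 set g(η) = (η - (-2/7))*f(η) = 16/(5*(η + 6/5)**2).
Simple pole: residue = g(a) at a = -2/7, which is 245/64.


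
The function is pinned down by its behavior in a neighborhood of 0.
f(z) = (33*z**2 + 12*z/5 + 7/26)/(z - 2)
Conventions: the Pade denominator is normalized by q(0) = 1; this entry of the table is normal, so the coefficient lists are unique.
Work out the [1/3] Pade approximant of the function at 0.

The Pade approximant has numerator coefficients [-7/52, -6378633/8236715]; denominator coefficients [1, -12063463/3294686, -152887020/1647343, 2102196525/1647343].

Taylor coefficients needed (expand at 0): a_0 = -7/52, a_1 = -659/520, a_2 = -17819/1040, a_3 = -17819/2080, a_4 = -17819/4160.
Write the denominator as Q(z) = 1 + q1*z + q2*z^2 + q3*z^3. Requiring Q*f - P = O(z^5) with deg P <= 1 kills the coefficients of z^2..z^4 in Q*f:
  z^2: a_2 + q1*a_1 + q2*a_0 = 0, i.e. -17819/1040 + (-659/520)*q1 + (-7/52)*q2 = 0.
  z^3: a_3 + q1*a_2 + q2*a_1 + q3*a_0 = 0, i.e. -17819/2080 + (-17819/1040)*q1 + (-659/520)*q2 + (-7/52)*q3 = 0.
  z^4: a_4 + q1*a_3 + q2*a_2 + q3*a_1 = 0, i.e. -17819/4160 + (-17819/2080)*q1 + (-17819/1040)*q2 + (-659/520)*q3 = 0.
Solving this linear system: q1 = -12063463/3294686, q2 = -152887020/1647343, q3 = 2102196525/1647343.
The numerator is Q*f truncated at degree 1: P0 = a_0 = -7/52; P1 = a_1 + q1*a_0 = -6378633/8236715.


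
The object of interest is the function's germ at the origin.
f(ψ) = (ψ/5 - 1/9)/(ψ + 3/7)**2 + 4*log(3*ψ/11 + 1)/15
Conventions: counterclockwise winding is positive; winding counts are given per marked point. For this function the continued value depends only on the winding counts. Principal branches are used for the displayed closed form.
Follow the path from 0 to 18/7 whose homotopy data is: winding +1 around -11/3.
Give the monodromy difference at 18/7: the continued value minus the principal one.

Continued minus principal equals (8/15)*pi*i.

The rational part is single-valued and drops out of the difference; each branch term changes only by its own monodromy.
(4/15)*log(1 - ψ/(-11/3)): each positive loop around -11/3 adds 2*pi*i to the log, so winding +1 contributes (4/15)*(1)*2*pi*i = (8/15)*pi*i.
Summing the contributions at ψ = 18/7 gives (8/15)*pi*i.


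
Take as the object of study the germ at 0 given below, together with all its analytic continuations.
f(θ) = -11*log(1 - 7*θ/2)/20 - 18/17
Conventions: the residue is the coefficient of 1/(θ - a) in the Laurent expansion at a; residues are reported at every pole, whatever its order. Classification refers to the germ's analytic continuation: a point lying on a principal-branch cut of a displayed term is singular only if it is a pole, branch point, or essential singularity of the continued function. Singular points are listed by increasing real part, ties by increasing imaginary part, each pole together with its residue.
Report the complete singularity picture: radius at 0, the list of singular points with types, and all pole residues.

Radius of convergence at 0: 2/7.
At 2/7: a logarithmic branch point.

Branch term (-11/20)*log(1 - θ/(2/7)): its argument vanishes at θ = 2/7, a logarithmic branch point, modulus 2/7.
The radius of convergence is the smallest modulus among the singular points: 2/7.
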